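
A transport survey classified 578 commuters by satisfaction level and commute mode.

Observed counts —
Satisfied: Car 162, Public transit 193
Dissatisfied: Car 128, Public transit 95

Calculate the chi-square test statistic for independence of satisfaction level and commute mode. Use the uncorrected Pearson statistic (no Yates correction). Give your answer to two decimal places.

Row totals: 355, 223. Column totals: 290, 288. Grand total N = 578.
Expected counts (row total × column total / N):
  Satisfied, Car: 355×290/578 = 178.114
  Satisfied, Public transit: 355×288/578 = 176.886
  Dissatisfied, Car: 223×290/578 = 111.886
  Dissatisfied, Public transit: 223×288/578 = 111.114
Contributions (O − E)²/E:
  (162 − 178.114)²/178.114 = 1.4578
  (193 − 176.886)²/176.886 = 1.4680
  (128 − 111.886)²/111.886 = 2.3208
  (95 − 111.114)²/111.114 = 2.3369
χ² = 1.4578 + 1.4680 + 2.3208 + 2.3369 = 7.58

7.58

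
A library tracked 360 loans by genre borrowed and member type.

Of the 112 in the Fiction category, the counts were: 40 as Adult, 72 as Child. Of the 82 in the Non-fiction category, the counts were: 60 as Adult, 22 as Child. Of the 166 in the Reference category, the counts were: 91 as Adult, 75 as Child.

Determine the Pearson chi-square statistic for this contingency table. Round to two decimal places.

27.05

Row totals: 112, 82, 166. Column totals: 191, 169. Grand total N = 360.
Expected counts (row total × column total / N):
  Fiction, Adult: 112×191/360 = 59.422
  Fiction, Child: 112×169/360 = 52.578
  Non-fiction, Adult: 82×191/360 = 43.506
  Non-fiction, Child: 82×169/360 = 38.494
  Reference, Adult: 166×191/360 = 88.072
  Reference, Child: 166×169/360 = 77.928
Contributions (O − E)²/E:
  (40 − 59.422)²/59.422 = 6.3481
  (72 − 52.578)²/52.578 = 7.1744
  (60 − 43.506)²/43.506 = 6.2532
  (22 − 38.494)²/38.494 = 7.0674
  (91 − 88.072)²/88.072 = 0.0973
  (75 − 77.928)²/77.928 = 0.1100
χ² = 6.3481 + 7.1744 + 6.2532 + 7.0674 + 0.0973 + 0.1100 = 27.05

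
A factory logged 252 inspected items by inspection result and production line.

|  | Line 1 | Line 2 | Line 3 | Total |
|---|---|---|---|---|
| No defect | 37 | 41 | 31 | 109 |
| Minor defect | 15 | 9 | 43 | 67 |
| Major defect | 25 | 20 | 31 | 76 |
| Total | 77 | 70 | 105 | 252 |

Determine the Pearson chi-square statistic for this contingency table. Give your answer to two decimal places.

Grand total N = 252.
Expected counts (row total × column total / N):
  No defect, Line 1: 109×77/252 = 33.306
  No defect, Line 2: 109×70/252 = 30.278
  No defect, Line 3: 109×105/252 = 45.417
  Minor defect, Line 1: 67×77/252 = 20.472
  Minor defect, Line 2: 67×70/252 = 18.611
  Minor defect, Line 3: 67×105/252 = 27.917
  Major defect, Line 1: 76×77/252 = 23.222
  Major defect, Line 2: 76×70/252 = 21.111
  Major defect, Line 3: 76×105/252 = 31.667
Contributions (O − E)²/E:
  (37 − 33.306)²/33.306 = 0.4097
  (41 − 30.278)²/30.278 = 3.7969
  (31 − 45.417)²/45.417 = 4.5765
  (15 − 20.472)²/20.472 = 1.4626
  (9 − 18.611)²/18.611 = 4.9633
  (43 − 27.917)²/27.917 = 8.1490
  (25 − 23.222)²/23.222 = 0.1361
  (20 − 21.111)²/21.111 = 0.0585
  (31 − 31.667)²/31.667 = 0.0140
χ² = 0.4097 + 3.7969 + 4.5765 + 1.4626 + 4.9633 + 8.1490 + 0.1361 + 0.0585 + 0.0140 = 23.57

23.57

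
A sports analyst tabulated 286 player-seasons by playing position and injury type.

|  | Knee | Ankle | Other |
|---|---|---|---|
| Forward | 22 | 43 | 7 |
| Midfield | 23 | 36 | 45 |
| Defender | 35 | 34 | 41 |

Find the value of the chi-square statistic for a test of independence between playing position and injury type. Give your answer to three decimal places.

28.131

Row totals: 72, 104, 110. Column totals: 80, 113, 93. Grand total N = 286.
Expected counts (row total × column total / N):
  Forward, Knee: 72×80/286 = 20.1399
  Forward, Ankle: 72×113/286 = 28.4476
  Forward, Other: 72×93/286 = 23.4126
  Midfield, Knee: 104×80/286 = 29.0909
  Midfield, Ankle: 104×113/286 = 41.0909
  Midfield, Other: 104×93/286 = 33.8182
  Defender, Knee: 110×80/286 = 30.7692
  Defender, Ankle: 110×113/286 = 43.4615
  Defender, Other: 110×93/286 = 35.7692
Contributions (O − E)²/E:
  (22 − 20.1399)²/20.1399 = 0.1718
  (43 − 28.4476)²/28.4476 = 7.4443
  (7 − 23.4126)²/23.4126 = 11.5055
  (23 − 29.0909)²/29.0909 = 1.2753
  (36 − 41.0909)²/41.0909 = 0.6307
  (45 − 33.8182)²/33.8182 = 3.6972
  (35 − 30.7692)²/30.7692 = 0.5817
  (34 − 43.4615)²/43.4615 = 2.0598
  (41 − 35.7692)²/35.7692 = 0.7649
χ² = 0.1718 + 7.4443 + 11.5055 + 1.2753 + 0.6307 + 3.6972 + 0.5817 + 2.0598 + 0.7649 = 28.131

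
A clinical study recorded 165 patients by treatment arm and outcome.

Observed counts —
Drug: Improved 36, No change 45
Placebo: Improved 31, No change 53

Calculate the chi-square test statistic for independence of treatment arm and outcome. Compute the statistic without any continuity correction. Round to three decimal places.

0.972

Row totals: 81, 84. Column totals: 67, 98. Grand total N = 165.
Expected counts (row total × column total / N):
  Drug, Improved: 81×67/165 = 32.8909
  Drug, No change: 81×98/165 = 48.1091
  Placebo, Improved: 84×67/165 = 34.1091
  Placebo, No change: 84×98/165 = 49.8909
Contributions (O − E)²/E:
  (36 − 32.8909)²/32.8909 = 0.2939
  (45 − 48.1091)²/48.1091 = 0.2009
  (31 − 34.1091)²/34.1091 = 0.2834
  (53 − 49.8909)²/49.8909 = 0.1938
χ² = 0.2939 + 0.2009 + 0.2834 + 0.1938 = 0.972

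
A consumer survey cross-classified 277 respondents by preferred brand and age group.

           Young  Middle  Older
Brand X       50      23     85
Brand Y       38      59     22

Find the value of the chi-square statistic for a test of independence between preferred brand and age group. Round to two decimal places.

50.04

Row totals: 158, 119. Column totals: 88, 82, 107. Grand total N = 277.
Expected counts (row total × column total / N):
  Brand X, Young: 158×88/277 = 50.195
  Brand X, Middle: 158×82/277 = 46.773
  Brand X, Older: 158×107/277 = 61.032
  Brand Y, Young: 119×88/277 = 37.805
  Brand Y, Middle: 119×82/277 = 35.227
  Brand Y, Older: 119×107/277 = 45.968
Contributions (O − E)²/E:
  (50 − 50.195)²/50.195 = 0.0008
  (23 − 46.773)²/46.773 = 12.0829
  (85 − 61.032)²/61.032 = 9.4125
  (38 − 37.805)²/37.805 = 0.0010
  (59 − 35.227)²/35.227 = 16.0432
  (22 − 45.968)²/45.968 = 12.4971
χ² = 0.0008 + 12.0829 + 9.4125 + 0.0010 + 16.0432 + 12.4971 = 50.04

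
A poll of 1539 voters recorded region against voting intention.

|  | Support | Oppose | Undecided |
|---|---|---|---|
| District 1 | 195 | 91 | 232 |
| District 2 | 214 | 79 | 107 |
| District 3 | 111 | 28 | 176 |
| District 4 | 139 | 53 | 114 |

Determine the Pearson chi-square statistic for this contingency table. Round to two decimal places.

Row totals: 518, 400, 315, 306. Column totals: 659, 251, 629. Grand total N = 1539.
Expected counts (row total × column total / N):
  District 1, Support: 518×659/1539 = 221.808
  District 1, Oppose: 518×251/1539 = 84.482
  District 1, Undecided: 518×629/1539 = 211.710
  District 2, Support: 400×659/1539 = 171.280
  District 2, Oppose: 400×251/1539 = 65.237
  District 2, Undecided: 400×629/1539 = 163.483
  District 3, Support: 315×659/1539 = 134.883
  District 3, Oppose: 315×251/1539 = 51.374
  District 3, Undecided: 315×629/1539 = 128.743
  District 4, Support: 306×659/1539 = 131.029
  District 4, Oppose: 306×251/1539 = 49.906
  District 4, Undecided: 306×629/1539 = 125.064
Contributions (O − E)²/E:
  (195 − 221.808)²/221.808 = 3.2400
  (91 − 84.482)²/84.482 = 0.5029
  (232 − 211.710)²/211.710 = 1.9446
  (214 − 171.280)²/171.280 = 10.6551
  (79 − 65.237)²/65.237 = 2.9036
  (107 − 163.483)²/163.483 = 19.5147
  (111 − 134.883)²/134.883 = 4.2288
  (28 − 51.374)²/51.374 = 10.6346
  (176 − 128.743)²/128.743 = 17.3464
  (139 − 131.029)²/131.029 = 0.4849
  (53 − 49.906)²/49.906 = 0.1918
  (114 − 125.064)²/125.064 = 0.9788
χ² = 3.2400 + 0.5029 + 1.9446 + 10.6551 + 2.9036 + 19.5147 + 4.2288 + 10.6346 + 17.3464 + 0.4849 + 0.1918 + 0.9788 = 72.63

72.63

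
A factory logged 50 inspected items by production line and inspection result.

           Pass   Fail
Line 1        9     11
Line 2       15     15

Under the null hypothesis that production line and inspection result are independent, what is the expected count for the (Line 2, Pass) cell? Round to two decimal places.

14.40

Row total (Line 2) = 30; column total (Pass) = 24; grand total N = 50.
Expected count = (row total × column total) / N = 30 × 24 / 50 = 14.40.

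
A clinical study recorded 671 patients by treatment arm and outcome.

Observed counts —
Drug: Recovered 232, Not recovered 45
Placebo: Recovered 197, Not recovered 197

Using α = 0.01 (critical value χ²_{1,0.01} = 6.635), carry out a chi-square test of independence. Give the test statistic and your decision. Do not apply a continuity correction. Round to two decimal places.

80.37; reject H₀

Row totals: 277, 394. Column totals: 429, 242. Grand total N = 671.
Expected counts (row total × column total / N):
  Drug, Recovered: 277×429/671 = 177.098
  Drug, Not recovered: 277×242/671 = 99.902
  Placebo, Recovered: 394×429/671 = 251.902
  Placebo, Not recovered: 394×242/671 = 142.098
Contributions (O − E)²/E:
  (232 − 177.098)²/177.098 = 17.0201
  (45 − 99.902)²/99.902 = 30.1719
  (197 − 251.902)²/251.902 = 11.9659
  (197 − 142.098)²/142.098 = 21.2123
χ² = 17.0201 + 30.1719 + 11.9659 + 21.2123 = 80.37
df = (2−1)(2−1) = 1. Since 80.37 > 6.635, reject the null hypothesis of independence at α = 0.01.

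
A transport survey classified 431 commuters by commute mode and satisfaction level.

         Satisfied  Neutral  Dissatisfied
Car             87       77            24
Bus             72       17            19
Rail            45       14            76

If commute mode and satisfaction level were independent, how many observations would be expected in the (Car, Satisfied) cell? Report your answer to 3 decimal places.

88.984

Row total (Car) = 188; column total (Satisfied) = 204; grand total N = 431.
Expected count = (row total × column total) / N = 188 × 204 / 431 = 88.984.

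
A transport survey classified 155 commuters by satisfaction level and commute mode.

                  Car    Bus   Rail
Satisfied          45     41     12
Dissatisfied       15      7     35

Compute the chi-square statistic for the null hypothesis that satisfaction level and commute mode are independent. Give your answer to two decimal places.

42.46

Row totals: 98, 57. Column totals: 60, 48, 47. Grand total N = 155.
Expected counts (row total × column total / N):
  Satisfied, Car: 98×60/155 = 37.9355
  Satisfied, Bus: 98×48/155 = 30.3484
  Satisfied, Rail: 98×47/155 = 29.7161
  Dissatisfied, Car: 57×60/155 = 22.0645
  Dissatisfied, Bus: 57×48/155 = 17.6516
  Dissatisfied, Rail: 57×47/155 = 17.2839
Contributions (O − E)²/E:
  (45 − 37.9355)²/37.9355 = 1.3156
  (41 − 30.3484)²/30.3484 = 3.7385
  (12 − 29.7161)²/29.7161 = 10.5620
  (15 − 22.0645)²/22.0645 = 2.2619
  (7 − 17.6516)²/17.6516 = 6.4276
  (35 − 17.2839)²/17.2839 = 18.1591
χ² = 1.3156 + 3.7385 + 10.5620 + 2.2619 + 6.4276 + 18.1591 = 42.46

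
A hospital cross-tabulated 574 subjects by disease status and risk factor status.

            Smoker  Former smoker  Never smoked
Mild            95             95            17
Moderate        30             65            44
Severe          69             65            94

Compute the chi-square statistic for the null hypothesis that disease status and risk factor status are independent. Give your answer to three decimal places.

Row totals: 207, 139, 228. Column totals: 194, 225, 155. Grand total N = 574.
Expected counts (row total × column total / N):
  Mild, Smoker: 207×194/574 = 69.9617
  Mild, Former smoker: 207×225/574 = 81.1411
  Mild, Never smoked: 207×155/574 = 55.8972
  Moderate, Smoker: 139×194/574 = 46.9791
  Moderate, Former smoker: 139×225/574 = 54.4861
  Moderate, Never smoked: 139×155/574 = 37.5348
  Severe, Smoker: 228×194/574 = 77.0592
  Severe, Former smoker: 228×225/574 = 89.3728
  Severe, Never smoked: 228×155/574 = 61.5679
Contributions (O − E)²/E:
  (95 − 69.9617)²/69.9617 = 8.9609
  (95 − 81.1411)²/81.1411 = 2.3671
  (17 − 55.8972)²/55.8972 = 27.0674
  (30 − 46.9791)²/46.9791 = 6.1366
  (65 − 54.4861)²/54.4861 = 2.0288
  (44 − 37.5348)²/37.5348 = 1.1136
  (69 − 77.0592)²/77.0592 = 0.8429
  (65 − 89.3728)²/89.3728 = 6.6467
  (94 − 61.5679)²/61.5679 = 17.0842
χ² = 8.9609 + 2.3671 + 27.0674 + 6.1366 + 2.0288 + 1.1136 + 0.8429 + 6.6467 + 17.0842 = 72.248

72.248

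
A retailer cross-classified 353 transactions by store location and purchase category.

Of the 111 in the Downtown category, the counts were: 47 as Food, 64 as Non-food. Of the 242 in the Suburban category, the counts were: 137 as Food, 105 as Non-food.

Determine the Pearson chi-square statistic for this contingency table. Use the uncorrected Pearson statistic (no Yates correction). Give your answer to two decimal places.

6.21

Row totals: 111, 242. Column totals: 184, 169. Grand total N = 353.
Expected counts (row total × column total / N):
  Downtown, Food: 111×184/353 = 57.858
  Downtown, Non-food: 111×169/353 = 53.142
  Suburban, Food: 242×184/353 = 126.142
  Suburban, Non-food: 242×169/353 = 115.858
Contributions (O − E)²/E:
  (47 − 57.858)²/57.858 = 2.0377
  (64 − 53.142)²/53.142 = 2.2185
  (137 − 126.142)²/126.142 = 0.9346
  (105 − 115.858)²/115.858 = 1.0176
χ² = 2.0377 + 2.2185 + 0.9346 + 1.0176 = 6.21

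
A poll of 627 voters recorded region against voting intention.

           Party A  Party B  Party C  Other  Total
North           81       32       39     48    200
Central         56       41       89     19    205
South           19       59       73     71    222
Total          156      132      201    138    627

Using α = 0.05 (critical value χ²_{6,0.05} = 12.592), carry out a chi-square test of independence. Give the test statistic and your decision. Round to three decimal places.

93.267; reject H₀

Grand total N = 627.
Expected counts (row total × column total / N):
  North, Party A: 200×156/627 = 49.7608
  North, Party B: 200×132/627 = 42.1053
  North, Party C: 200×201/627 = 64.1148
  North, Other: 200×138/627 = 44.0191
  Central, Party A: 205×156/627 = 51.0048
  Central, Party B: 205×132/627 = 43.1579
  Central, Party C: 205×201/627 = 65.7177
  Central, Other: 205×138/627 = 45.1196
  South, Party A: 222×156/627 = 55.2344
  South, Party B: 222×132/627 = 46.7368
  South, Party C: 222×201/627 = 71.1675
  South, Other: 222×138/627 = 48.8612
Contributions (O − E)²/E:
  (81 − 49.7608)²/49.7608 = 19.6116
  (32 − 42.1053)²/42.1053 = 2.4253
  (39 − 64.1148)²/64.1148 = 9.8379
  (48 − 44.0191)²/44.0191 = 0.3600
  (56 − 51.0048)²/51.0048 = 0.4892
  (41 − 43.1579)²/43.1579 = 0.1079
  (89 − 65.7177)²/65.7177 = 8.2484
  (19 − 45.1196)²/45.1196 = 15.1206
  (19 − 55.2344)²/55.2344 = 23.7702
  (59 − 46.7368)²/46.7368 = 3.2177
  (73 − 71.1675)²/71.1675 = 0.0472
  (71 − 48.8612)²/48.8612 = 10.0310
χ² = 19.6116 + 2.4253 + 9.8379 + 0.3600 + 0.4892 + 0.1079 + 8.2484 + 15.1206 + 23.7702 + 3.2177 + 0.0472 + 10.0310 = 93.267
df = (3−1)(4−1) = 6. Since 93.267 > 12.592, reject the null hypothesis of independence at α = 0.05.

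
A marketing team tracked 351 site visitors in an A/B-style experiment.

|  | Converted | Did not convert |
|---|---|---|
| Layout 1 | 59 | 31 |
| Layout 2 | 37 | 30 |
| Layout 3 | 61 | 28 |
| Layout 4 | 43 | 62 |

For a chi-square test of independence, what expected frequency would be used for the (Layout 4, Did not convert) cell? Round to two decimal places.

Row total (Layout 4) = 105; column total (Did not convert) = 151; grand total N = 351.
Expected count = (row total × column total) / N = 105 × 151 / 351 = 45.17.

45.17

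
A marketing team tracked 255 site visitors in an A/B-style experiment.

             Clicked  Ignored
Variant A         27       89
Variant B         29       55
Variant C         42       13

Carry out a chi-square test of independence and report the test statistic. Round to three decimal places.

45.248

Row totals: 116, 84, 55. Column totals: 98, 157. Grand total N = 255.
Expected counts (row total × column total / N):
  Variant A, Clicked: 116×98/255 = 44.5804
  Variant A, Ignored: 116×157/255 = 71.4196
  Variant B, Clicked: 84×98/255 = 32.2824
  Variant B, Ignored: 84×157/255 = 51.7176
  Variant C, Clicked: 55×98/255 = 21.1373
  Variant C, Ignored: 55×157/255 = 33.8627
Contributions (O − E)²/E:
  (27 − 44.5804)²/44.5804 = 6.9329
  (89 − 71.4196)²/71.4196 = 4.3275
  (29 − 32.2824)²/32.2824 = 0.3337
  (55 − 51.7176)²/51.7176 = 0.2083
  (42 − 21.1373)²/21.1373 = 20.5917
  (13 − 33.8627)²/33.8627 = 12.8534
χ² = 6.9329 + 4.3275 + 0.3337 + 0.2083 + 20.5917 + 12.8534 = 45.248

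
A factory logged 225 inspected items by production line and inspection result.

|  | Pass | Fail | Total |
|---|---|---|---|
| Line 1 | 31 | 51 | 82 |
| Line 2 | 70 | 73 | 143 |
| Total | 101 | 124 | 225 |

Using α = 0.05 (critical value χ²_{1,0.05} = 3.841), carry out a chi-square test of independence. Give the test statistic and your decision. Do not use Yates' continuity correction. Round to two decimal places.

Grand total N = 225.
Expected counts (row total × column total / N):
  Line 1, Pass: 82×101/225 = 36.809
  Line 1, Fail: 82×124/225 = 45.191
  Line 2, Pass: 143×101/225 = 64.191
  Line 2, Fail: 143×124/225 = 78.809
Contributions (O − E)²/E:
  (31 − 36.809)²/36.809 = 0.9167
  (51 − 45.191)²/45.191 = 0.7467
  (70 − 64.191)²/64.191 = 0.5257
  (73 − 78.809)²/78.809 = 0.4282
χ² = 0.9167 + 0.7467 + 0.5257 + 0.4282 = 2.62
df = (2−1)(2−1) = 1. Since 2.62 < 3.841, fail to reject the null hypothesis of independence at α = 0.05.

2.62; fail to reject H₀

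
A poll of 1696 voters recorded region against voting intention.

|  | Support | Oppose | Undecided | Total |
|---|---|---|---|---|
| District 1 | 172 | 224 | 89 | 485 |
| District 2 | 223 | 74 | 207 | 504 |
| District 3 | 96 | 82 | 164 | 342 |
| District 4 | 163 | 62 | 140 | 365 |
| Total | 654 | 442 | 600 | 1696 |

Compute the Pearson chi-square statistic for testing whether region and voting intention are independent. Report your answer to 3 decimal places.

191.790

Grand total N = 1696.
Expected counts (row total × column total / N):
  District 1, Support: 485×654/1696 = 187.02241
  District 1, Oppose: 485×442/1696 = 126.39741
  District 1, Undecided: 485×600/1696 = 171.58019
  District 2, Support: 504×654/1696 = 194.34906
  District 2, Oppose: 504×442/1696 = 131.34906
  District 2, Undecided: 504×600/1696 = 178.30189
  District 3, Support: 342×654/1696 = 131.87972
  District 3, Oppose: 342×442/1696 = 89.12972
  District 3, Undecided: 342×600/1696 = 120.99057
  District 4, Support: 365×654/1696 = 140.74882
  District 4, Oppose: 365×442/1696 = 95.12382
  District 4, Undecided: 365×600/1696 = 129.12736
Contributions (O − E)²/E:
  (172 − 187.02241)²/187.02241 = 1.2067
  (224 − 126.39741)²/126.39741 = 75.3676
  (89 − 171.58019)²/171.58019 = 39.7452
  (223 − 194.34906)²/194.34906 = 4.2237
  (74 − 131.34906)²/131.34906 = 25.0395
  (207 − 178.30189)²/178.30189 = 4.6190
  (96 − 131.87972)²/131.87972 = 9.7616
  (82 − 89.12972)²/89.12972 = 0.5703
  (164 − 120.99057)²/120.99057 = 15.2889
  (163 − 140.74882)²/140.74882 = 3.5177
  (62 − 95.12382)²/95.12382 = 11.5343
  (140 − 129.12736)²/129.12736 = 0.9155
χ² = 1.2067 + 75.3676 + 39.7452 + 4.2237 + 25.0395 + 4.6190 + 9.7616 + 0.5703 + 15.2889 + 3.5177 + 11.5343 + 0.9155 = 191.790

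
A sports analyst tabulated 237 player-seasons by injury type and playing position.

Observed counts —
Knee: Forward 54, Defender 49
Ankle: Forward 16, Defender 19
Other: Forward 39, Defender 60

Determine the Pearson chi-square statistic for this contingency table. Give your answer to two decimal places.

3.45

Row totals: 103, 35, 99. Column totals: 109, 128. Grand total N = 237.
Expected counts (row total × column total / N):
  Knee, Forward: 103×109/237 = 47.371
  Knee, Defender: 103×128/237 = 55.629
  Ankle, Forward: 35×109/237 = 16.097
  Ankle, Defender: 35×128/237 = 18.903
  Other, Forward: 99×109/237 = 45.532
  Other, Defender: 99×128/237 = 53.468
Contributions (O − E)²/E:
  (54 − 47.371)²/47.371 = 0.9276
  (49 − 55.629)²/55.629 = 0.7899
  (16 − 16.097)²/16.097 = 0.0006
  (19 − 18.903)²/18.903 = 0.0005
  (39 − 45.532)²/45.532 = 0.9371
  (60 − 53.468)²/53.468 = 0.7980
χ² = 0.9276 + 0.7899 + 0.0006 + 0.0005 + 0.9371 + 0.7980 = 3.45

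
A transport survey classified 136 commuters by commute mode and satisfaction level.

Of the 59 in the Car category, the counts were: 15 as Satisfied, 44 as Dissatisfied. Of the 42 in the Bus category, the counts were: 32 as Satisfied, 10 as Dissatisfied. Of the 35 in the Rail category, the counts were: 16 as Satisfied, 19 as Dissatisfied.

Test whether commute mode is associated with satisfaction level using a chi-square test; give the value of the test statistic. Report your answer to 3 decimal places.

Row totals: 59, 42, 35. Column totals: 63, 73. Grand total N = 136.
Expected counts (row total × column total / N):
  Car, Satisfied: 59×63/136 = 27.3309
  Car, Dissatisfied: 59×73/136 = 31.6691
  Bus, Satisfied: 42×63/136 = 19.4559
  Bus, Dissatisfied: 42×73/136 = 22.5441
  Rail, Satisfied: 35×63/136 = 16.2132
  Rail, Dissatisfied: 35×73/136 = 18.7868
Contributions (O − E)²/E:
  (15 − 27.3309)²/27.3309 = 5.5633
  (44 − 31.6691)²/31.6691 = 4.8012
  (32 − 19.4559)²/19.4559 = 8.0877
  (10 − 22.5441)²/22.5441 = 6.9799
  (16 − 16.2132)²/16.2132 = 0.0028
  (19 − 18.7868)²/18.7868 = 0.0024
χ² = 5.5633 + 4.8012 + 8.0877 + 6.9799 + 0.0028 + 0.0024 = 25.437

25.437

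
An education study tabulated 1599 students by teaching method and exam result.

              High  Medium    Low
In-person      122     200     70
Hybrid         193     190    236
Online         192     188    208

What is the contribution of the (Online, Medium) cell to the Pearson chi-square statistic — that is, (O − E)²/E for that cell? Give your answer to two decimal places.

Row total (Online) = 588; column total (Medium) = 578; N = 1599.
Expected count E = 588 × 578 / 1599 = 212.5478.
Contribution = (O − E)²/E = (188 − 212.5478)² / 212.5478 = 2.84.

2.84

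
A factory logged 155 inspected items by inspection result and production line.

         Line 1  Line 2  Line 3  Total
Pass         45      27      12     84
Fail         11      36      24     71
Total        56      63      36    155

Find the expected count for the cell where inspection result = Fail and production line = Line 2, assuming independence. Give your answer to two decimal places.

Row total (Fail) = 71; column total (Line 2) = 63; grand total N = 155.
Expected count = (row total × column total) / N = 71 × 63 / 155 = 28.86.

28.86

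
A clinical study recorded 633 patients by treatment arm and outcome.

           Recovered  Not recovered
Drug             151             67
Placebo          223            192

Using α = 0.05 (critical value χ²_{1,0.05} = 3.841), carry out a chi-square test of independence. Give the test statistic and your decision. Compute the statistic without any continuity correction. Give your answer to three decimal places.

14.261; reject H₀

Row totals: 218, 415. Column totals: 374, 259. Grand total N = 633.
Expected counts (row total × column total / N):
  Drug, Recovered: 218×374/633 = 128.8025
  Drug, Not recovered: 218×259/633 = 89.1975
  Placebo, Recovered: 415×374/633 = 245.1975
  Placebo, Not recovered: 415×259/633 = 169.8025
Contributions (O − E)²/E:
  (151 − 128.8025)²/128.8025 = 3.8255
  (67 − 89.1975)²/89.1975 = 5.5240
  (223 − 245.1975)²/245.1975 = 2.0095
  (192 − 169.8025)²/169.8025 = 2.9018
χ² = 3.8255 + 5.5240 + 2.0095 + 2.9018 = 14.261
df = (2−1)(2−1) = 1. Since 14.261 > 3.841, reject the null hypothesis of independence at α = 0.05.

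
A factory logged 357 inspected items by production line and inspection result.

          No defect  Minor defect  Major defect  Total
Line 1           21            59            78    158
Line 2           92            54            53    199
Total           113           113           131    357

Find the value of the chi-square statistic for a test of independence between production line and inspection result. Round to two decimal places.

Grand total N = 357.
Expected counts (row total × column total / N):
  Line 1, No defect: 158×113/357 = 50.011
  Line 1, Minor defect: 158×113/357 = 50.011
  Line 1, Major defect: 158×131/357 = 57.978
  Line 2, No defect: 199×113/357 = 62.989
  Line 2, Minor defect: 199×113/357 = 62.989
  Line 2, Major defect: 199×131/357 = 73.022
Contributions (O − E)²/E:
  (21 − 50.011)²/50.011 = 16.8291
  (59 − 50.011)²/50.011 = 1.6157
  (78 − 57.978)²/57.978 = 6.9144
  (92 − 62.989)²/62.989 = 13.3617
  (54 − 62.989)²/62.989 = 1.2828
  (53 − 73.022)²/73.022 = 5.4899
χ² = 16.8291 + 1.6157 + 6.9144 + 13.3617 + 1.2828 + 5.4899 = 45.49

45.49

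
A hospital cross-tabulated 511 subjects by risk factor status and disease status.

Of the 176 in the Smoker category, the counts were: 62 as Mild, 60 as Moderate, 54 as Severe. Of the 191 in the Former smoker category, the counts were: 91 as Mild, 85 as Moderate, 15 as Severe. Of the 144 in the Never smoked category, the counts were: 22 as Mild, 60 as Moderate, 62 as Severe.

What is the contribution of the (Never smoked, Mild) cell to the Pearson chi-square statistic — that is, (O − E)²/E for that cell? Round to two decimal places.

15.13

Row total (Never smoked) = 144; column total (Mild) = 175; N = 511.
Expected count E = 144 × 175 / 511 = 49.315.
Contribution = (O − E)²/E = (22 − 49.315)² / 49.315 = 15.13.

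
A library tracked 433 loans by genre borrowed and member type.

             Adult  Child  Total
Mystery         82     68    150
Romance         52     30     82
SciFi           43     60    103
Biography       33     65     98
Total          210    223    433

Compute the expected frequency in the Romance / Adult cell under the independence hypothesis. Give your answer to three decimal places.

Row total (Romance) = 82; column total (Adult) = 210; grand total N = 433.
Expected count = (row total × column total) / N = 82 × 210 / 433 = 39.769.

39.769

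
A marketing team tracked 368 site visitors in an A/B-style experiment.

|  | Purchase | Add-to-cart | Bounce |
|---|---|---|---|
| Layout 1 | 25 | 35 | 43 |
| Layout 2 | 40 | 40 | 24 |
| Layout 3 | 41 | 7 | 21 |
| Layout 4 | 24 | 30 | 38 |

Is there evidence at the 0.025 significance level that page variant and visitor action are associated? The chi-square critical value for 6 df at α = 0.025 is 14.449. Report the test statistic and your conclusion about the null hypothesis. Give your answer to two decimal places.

36.63; reject H₀

Row totals: 103, 104, 69, 92. Column totals: 130, 112, 126. Grand total N = 368.
Expected counts (row total × column total / N):
  Layout 1, Purchase: 103×130/368 = 36.386
  Layout 1, Add-to-cart: 103×112/368 = 31.348
  Layout 1, Bounce: 103×126/368 = 35.266
  Layout 2, Purchase: 104×130/368 = 36.739
  Layout 2, Add-to-cart: 104×112/368 = 31.652
  Layout 2, Bounce: 104×126/368 = 35.609
  Layout 3, Purchase: 69×130/368 = 24.375
  Layout 3, Add-to-cart: 69×112/368 = 21.000
  Layout 3, Bounce: 69×126/368 = 23.625
  Layout 4, Purchase: 92×130/368 = 32.500
  Layout 4, Add-to-cart: 92×112/368 = 28.000
  Layout 4, Bounce: 92×126/368 = 31.500
Contributions (O − E)²/E:
  (25 − 36.386)²/36.386 = 3.5629
  (35 − 31.348)²/31.348 = 0.4255
  (43 − 35.266)²/35.266 = 1.6961
  (40 − 36.739)²/36.739 = 0.2895
  (40 − 31.652)²/31.652 = 2.2017
  (24 − 35.609)²/35.609 = 3.7847
  (41 − 24.375)²/24.375 = 11.3391
  (7 − 21.000)²/21.000 = 9.3333
  (21 − 23.625)²/23.625 = 0.2917
  (24 − 32.500)²/32.500 = 2.2231
  (30 − 28.000)²/28.000 = 0.1429
  (38 − 31.500)²/31.500 = 1.3413
χ² = 3.5629 + 0.4255 + 1.6961 + 0.2895 + 2.2017 + 3.7847 + 11.3391 + 9.3333 + 0.2917 + 2.2231 + 0.1429 + 1.3413 = 36.63
df = (4−1)(3−1) = 6. Since 36.63 > 14.449, reject the null hypothesis of independence at α = 0.025.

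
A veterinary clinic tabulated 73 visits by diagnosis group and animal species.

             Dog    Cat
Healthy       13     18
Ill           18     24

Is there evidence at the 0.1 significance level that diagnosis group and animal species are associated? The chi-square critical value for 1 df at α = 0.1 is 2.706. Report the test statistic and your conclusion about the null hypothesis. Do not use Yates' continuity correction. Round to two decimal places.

Row totals: 31, 42. Column totals: 31, 42. Grand total N = 73.
Expected counts (row total × column total / N):
  Healthy, Dog: 31×31/73 = 13.164
  Healthy, Cat: 31×42/73 = 17.836
  Ill, Dog: 42×31/73 = 17.836
  Ill, Cat: 42×42/73 = 24.164
Contributions (O − E)²/E:
  (13 − 13.164)²/13.164 = 0.0020
  (18 − 17.836)²/17.836 = 0.0015
  (18 − 17.836)²/17.836 = 0.0015
  (24 − 24.164)²/24.164 = 0.0011
χ² = 0.0020 + 0.0015 + 0.0015 + 0.0011 = 0.01
df = (2−1)(2−1) = 1. Since 0.01 < 2.706, fail to reject the null hypothesis of independence at α = 0.1.

0.01; fail to reject H₀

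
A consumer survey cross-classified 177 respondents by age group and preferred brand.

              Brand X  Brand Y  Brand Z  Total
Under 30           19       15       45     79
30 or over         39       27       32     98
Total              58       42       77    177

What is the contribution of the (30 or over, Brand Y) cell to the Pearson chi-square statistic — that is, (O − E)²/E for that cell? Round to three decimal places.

0.603

Row total (30 or over) = 98; column total (Brand Y) = 42; N = 177.
Expected count E = 98 × 42 / 177 = 23.2542.
Contribution = (O − E)²/E = (27 − 23.2542)² / 23.2542 = 0.603.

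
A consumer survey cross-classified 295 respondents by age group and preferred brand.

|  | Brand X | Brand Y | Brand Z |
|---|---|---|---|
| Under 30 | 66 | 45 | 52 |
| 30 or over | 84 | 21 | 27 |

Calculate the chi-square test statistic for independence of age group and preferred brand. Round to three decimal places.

Row totals: 163, 132. Column totals: 150, 66, 79. Grand total N = 295.
Expected counts (row total × column total / N):
  Under 30, Brand X: 163×150/295 = 82.8814
  Under 30, Brand Y: 163×66/295 = 36.4678
  Under 30, Brand Z: 163×79/295 = 43.6508
  30 or over, Brand X: 132×150/295 = 67.1186
  30 or over, Brand Y: 132×66/295 = 29.5322
  30 or over, Brand Z: 132×79/295 = 35.3492
Contributions (O − E)²/E:
  (66 − 82.8814)²/82.8814 = 3.4384
  (45 − 36.4678)²/36.4678 = 1.9962
  (52 − 43.6508)²/43.6508 = 1.5970
  (84 − 67.1186)²/67.1186 = 4.2459
  (21 − 29.5322)²/29.5322 = 2.4651
  (27 − 35.3492)²/35.3492 = 1.9720
χ² = 3.4384 + 1.9962 + 1.5970 + 4.2459 + 2.4651 + 1.9720 = 15.715

15.715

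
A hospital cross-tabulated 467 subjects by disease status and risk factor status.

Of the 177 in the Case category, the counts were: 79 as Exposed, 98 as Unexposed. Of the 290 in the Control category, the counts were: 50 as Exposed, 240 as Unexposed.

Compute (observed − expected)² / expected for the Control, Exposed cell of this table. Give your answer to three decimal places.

11.315

Row total (Control) = 290; column total (Exposed) = 129; N = 467.
Expected count E = 290 × 129 / 467 = 80.1071.
Contribution = (O − E)²/E = (50 − 80.1071)² / 80.1071 = 11.315.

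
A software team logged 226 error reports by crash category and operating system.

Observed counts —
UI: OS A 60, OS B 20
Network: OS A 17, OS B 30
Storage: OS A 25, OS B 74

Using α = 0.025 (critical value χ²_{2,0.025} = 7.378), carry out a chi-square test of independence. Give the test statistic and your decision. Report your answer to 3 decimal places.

46.144; reject H₀

Row totals: 80, 47, 99. Column totals: 102, 124. Grand total N = 226.
Expected counts (row total × column total / N):
  UI, OS A: 80×102/226 = 36.1062
  UI, OS B: 80×124/226 = 43.8938
  Network, OS A: 47×102/226 = 21.2124
  Network, OS B: 47×124/226 = 25.7876
  Storage, OS A: 99×102/226 = 44.6814
  Storage, OS B: 99×124/226 = 54.3186
Contributions (O − E)²/E:
  (60 − 36.1062)²/36.1062 = 15.8121
  (20 − 43.8938)²/43.8938 = 13.0067
  (17 − 21.2124)²/21.2124 = 0.8365
  (30 − 25.7876)²/25.7876 = 0.6881
  (25 − 44.6814)²/44.6814 = 8.6693
  (74 − 54.3186)²/54.3186 = 7.1312
χ² = 15.8121 + 13.0067 + 0.8365 + 0.6881 + 8.6693 + 7.1312 = 46.144
df = (3−1)(2−1) = 2. Since 46.144 > 7.378, reject the null hypothesis of independence at α = 0.025.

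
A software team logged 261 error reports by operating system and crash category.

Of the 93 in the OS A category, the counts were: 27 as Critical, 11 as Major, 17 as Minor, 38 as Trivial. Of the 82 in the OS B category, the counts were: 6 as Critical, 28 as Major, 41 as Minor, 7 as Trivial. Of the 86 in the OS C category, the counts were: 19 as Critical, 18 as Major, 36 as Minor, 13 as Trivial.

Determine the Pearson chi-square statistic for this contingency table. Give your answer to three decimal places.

Row totals: 93, 82, 86. Column totals: 52, 57, 94, 58. Grand total N = 261.
Expected counts (row total × column total / N):
  OS A, Critical: 93×52/261 = 18.5287
  OS A, Major: 93×57/261 = 20.3103
  OS A, Minor: 93×94/261 = 33.4943
  OS A, Trivial: 93×58/261 = 20.6667
  OS B, Critical: 82×52/261 = 16.3372
  OS B, Major: 82×57/261 = 17.9080
  OS B, Minor: 82×94/261 = 29.5326
  OS B, Trivial: 82×58/261 = 18.2222
  OS C, Critical: 86×52/261 = 17.1341
  OS C, Major: 86×57/261 = 18.7816
  OS C, Minor: 86×94/261 = 30.9732
  OS C, Trivial: 86×58/261 = 19.1111
Contributions (O − E)²/E:
  (27 − 18.5287)²/18.5287 = 3.8731
  (11 − 20.3103)²/20.3103 = 4.2679
  (17 − 33.4943)²/33.4943 = 8.1226
  (38 − 20.6667)²/20.6667 = 14.5376
  (6 − 16.3372)²/16.3372 = 6.5408
  (28 − 17.9080)²/17.9080 = 5.6873
  (41 − 29.5326)²/29.5326 = 4.4527
  (7 − 18.2222)²/18.2222 = 6.9112
  (19 − 17.1341)²/17.1341 = 0.2032
  (18 − 18.7816)²/18.7816 = 0.0325
  (36 − 30.9732)²/30.9732 = 0.8158
  (13 − 19.1111)²/19.1111 = 1.9541
χ² = 3.8731 + 4.2679 + 8.1226 + 14.5376 + 6.5408 + 5.6873 + 4.4527 + 6.9112 + 0.2032 + 0.0325 + 0.8158 + 1.9541 = 57.399

57.399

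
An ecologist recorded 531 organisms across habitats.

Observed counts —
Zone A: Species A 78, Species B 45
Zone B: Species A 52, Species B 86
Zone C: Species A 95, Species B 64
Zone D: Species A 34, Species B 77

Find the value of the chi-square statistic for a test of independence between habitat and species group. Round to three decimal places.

Row totals: 123, 138, 159, 111. Column totals: 259, 272. Grand total N = 531.
Expected counts (row total × column total / N):
  Zone A, Species A: 123×259/531 = 59.9944
  Zone A, Species B: 123×272/531 = 63.0056
  Zone B, Species A: 138×259/531 = 67.3107
  Zone B, Species B: 138×272/531 = 70.6893
  Zone C, Species A: 159×259/531 = 77.5537
  Zone C, Species B: 159×272/531 = 81.4463
  Zone D, Species A: 111×259/531 = 54.1412
  Zone D, Species B: 111×272/531 = 56.8588
Contributions (O − E)²/E:
  (78 − 59.9944)²/59.9944 = 5.4039
  (45 − 63.0056)²/63.0056 = 5.1456
  (52 − 67.3107)²/67.3107 = 3.4826
  (86 − 70.6893)²/70.6893 = 3.3162
  (95 − 77.5537)²/77.5537 = 3.9247
  (64 − 81.4463)²/81.4463 = 3.7371
  (34 − 54.1412)²/54.1412 = 7.4928
  (77 − 56.8588)²/56.8588 = 7.1347
χ² = 5.4039 + 5.1456 + 3.4826 + 3.3162 + 3.9247 + 3.7371 + 7.4928 + 7.1347 = 39.638

39.638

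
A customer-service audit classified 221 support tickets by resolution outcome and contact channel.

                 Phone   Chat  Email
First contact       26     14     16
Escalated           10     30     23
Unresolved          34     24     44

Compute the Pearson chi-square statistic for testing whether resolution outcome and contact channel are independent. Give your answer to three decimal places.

Row totals: 56, 63, 102. Column totals: 70, 68, 83. Grand total N = 221.
Expected counts (row total × column total / N):
  First contact, Phone: 56×70/221 = 17.7376
  First contact, Chat: 56×68/221 = 17.2308
  First contact, Email: 56×83/221 = 21.0317
  Escalated, Phone: 63×70/221 = 19.9548
  Escalated, Chat: 63×68/221 = 19.3846
  Escalated, Email: 63×83/221 = 23.6606
  Unresolved, Phone: 102×70/221 = 32.3077
  Unresolved, Chat: 102×68/221 = 31.3846
  Unresolved, Email: 102×83/221 = 38.3077
Contributions (O − E)²/E:
  (26 − 17.7376)²/17.7376 = 3.8487
  (14 − 17.2308)²/17.2308 = 0.6058
  (16 − 21.0317)²/21.0317 = 1.2038
  (10 − 19.9548)²/19.9548 = 4.9661
  (30 − 19.3846)²/19.3846 = 5.8132
  (23 − 23.6606)²/23.6606 = 0.0184
  (34 − 32.3077)²/32.3077 = 0.0886
  (24 − 31.3846)²/31.3846 = 1.7376
  (44 − 38.3077)²/38.3077 = 0.8458
χ² = 3.8487 + 0.6058 + 1.2038 + 4.9661 + 5.8132 + 0.0184 + 0.0886 + 1.7376 + 0.8458 = 19.128

19.128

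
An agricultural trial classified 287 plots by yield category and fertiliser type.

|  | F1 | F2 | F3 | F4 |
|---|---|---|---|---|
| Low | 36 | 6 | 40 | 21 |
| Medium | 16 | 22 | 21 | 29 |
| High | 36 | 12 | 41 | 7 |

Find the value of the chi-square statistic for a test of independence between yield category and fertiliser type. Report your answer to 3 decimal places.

39.611

Row totals: 103, 88, 96. Column totals: 88, 40, 102, 57. Grand total N = 287.
Expected counts (row total × column total / N):
  Low, F1: 103×88/287 = 31.5819
  Low, F2: 103×40/287 = 14.3554
  Low, F3: 103×102/287 = 36.6063
  Low, F4: 103×57/287 = 20.4564
  Medium, F1: 88×88/287 = 26.9826
  Medium, F2: 88×40/287 = 12.2648
  Medium, F3: 88×102/287 = 31.2753
  Medium, F4: 88×57/287 = 17.4774
  High, F1: 96×88/287 = 29.4355
  High, F2: 96×40/287 = 13.3798
  High, F3: 96×102/287 = 34.1185
  High, F4: 96×57/287 = 19.0662
Contributions (O − E)²/E:
  (36 − 31.5819)²/31.5819 = 0.6181
  (6 − 14.3554)²/14.3554 = 4.8632
  (40 − 36.6063)²/36.6063 = 0.3146
  (21 − 20.4564)²/20.4564 = 0.0144
  (16 − 26.9826)²/26.9826 = 4.4702
  (22 − 12.2648)²/12.2648 = 7.7273
  (21 − 31.2753)²/31.2753 = 3.3759
  (29 − 17.4774)²/17.4774 = 7.5967
  (36 − 29.4355)²/29.4355 = 1.4640
  (12 − 13.3798)²/13.3798 = 0.1423
  (41 − 34.1185)²/34.1185 = 1.3880
  (7 − 19.0662)²/19.0662 = 7.6362
χ² = 0.6181 + 4.8632 + 0.3146 + 0.0144 + 4.4702 + 7.7273 + 3.3759 + 7.5967 + 1.4640 + 0.1423 + 1.3880 + 7.6362 = 39.611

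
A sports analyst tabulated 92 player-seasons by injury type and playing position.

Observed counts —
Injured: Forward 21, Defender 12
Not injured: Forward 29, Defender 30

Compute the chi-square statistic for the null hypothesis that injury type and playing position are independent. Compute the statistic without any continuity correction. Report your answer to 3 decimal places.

1.789

Row totals: 33, 59. Column totals: 50, 42. Grand total N = 92.
Expected counts (row total × column total / N):
  Injured, Forward: 33×50/92 = 17.9348
  Injured, Defender: 33×42/92 = 15.0652
  Not injured, Forward: 59×50/92 = 32.0652
  Not injured, Defender: 59×42/92 = 26.9348
Contributions (O − E)²/E:
  (21 − 17.9348)²/17.9348 = 0.5239
  (12 − 15.0652)²/15.0652 = 0.6237
  (29 − 32.0652)²/32.0652 = 0.2930
  (30 − 26.9348)²/26.9348 = 0.3488
χ² = 0.5239 + 0.6237 + 0.2930 + 0.3488 = 1.789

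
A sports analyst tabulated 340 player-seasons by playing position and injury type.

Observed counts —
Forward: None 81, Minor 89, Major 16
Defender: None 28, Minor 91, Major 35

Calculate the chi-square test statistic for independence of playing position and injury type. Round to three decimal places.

30.126

Row totals: 186, 154. Column totals: 109, 180, 51. Grand total N = 340.
Expected counts (row total × column total / N):
  Forward, None: 186×109/340 = 59.6294
  Forward, Minor: 186×180/340 = 98.4706
  Forward, Major: 186×51/340 = 27.9000
  Defender, None: 154×109/340 = 49.3706
  Defender, Minor: 154×180/340 = 81.5294
  Defender, Major: 154×51/340 = 23.1000
Contributions (O − E)²/E:
  (81 − 59.6294)²/59.6294 = 7.6590
  (89 − 98.4706)²/98.4706 = 0.9109
  (16 − 27.9000)²/27.9000 = 5.0756
  (28 − 49.3706)²/49.3706 = 9.2505
  (91 − 81.5294)²/81.5294 = 1.1001
  (35 − 23.1000)²/23.1000 = 6.1303
χ² = 7.6590 + 0.9109 + 5.0756 + 9.2505 + 1.1001 + 6.1303 = 30.126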